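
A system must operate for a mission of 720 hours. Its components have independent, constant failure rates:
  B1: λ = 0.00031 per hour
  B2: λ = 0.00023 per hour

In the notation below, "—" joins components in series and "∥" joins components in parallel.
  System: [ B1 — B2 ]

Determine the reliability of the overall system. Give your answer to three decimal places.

R(B1) = exp(−0.00031 × 720) = 0.79995
R(B2) = exp(−0.00023 × 720) = 0.84739
Series (B1 and B2): 0.79995 × 0.84739 = 0.678

0.678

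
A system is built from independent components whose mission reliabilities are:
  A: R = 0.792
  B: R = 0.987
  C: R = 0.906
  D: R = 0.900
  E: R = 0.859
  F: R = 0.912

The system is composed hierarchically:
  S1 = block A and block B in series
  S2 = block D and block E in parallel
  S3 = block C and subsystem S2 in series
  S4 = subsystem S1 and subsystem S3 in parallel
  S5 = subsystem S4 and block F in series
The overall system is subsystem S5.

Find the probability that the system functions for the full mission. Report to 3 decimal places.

0.891

Series (A and B): 0.79200 × 0.98700 = 0.78170
Parallel (D and E): 1 − (1 − 0.90000)(1 − 0.85900) = 0.98590
Series (C and [0.98590]): 0.90600 × 0.98590 = 0.89323
Parallel ([0.78170] and [0.89323]): 1 − (1 − 0.78170)(1 − 0.89323) = 0.97669
Series ([0.97669] and F): 0.97669 × 0.91200 = 0.891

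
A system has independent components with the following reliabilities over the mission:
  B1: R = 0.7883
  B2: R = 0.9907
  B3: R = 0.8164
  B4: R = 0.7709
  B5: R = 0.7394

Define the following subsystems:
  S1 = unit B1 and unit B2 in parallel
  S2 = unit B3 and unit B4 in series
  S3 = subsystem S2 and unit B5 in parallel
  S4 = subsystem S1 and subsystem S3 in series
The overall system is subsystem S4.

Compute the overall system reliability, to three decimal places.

0.902

Parallel (B1 and B2): 1 − (1 − 0.78830)(1 − 0.99070) = 0.99803
Series (B3 and B4): 0.81640 × 0.77090 = 0.62936
Parallel ([0.62936] and B5): 1 − (1 − 0.62936)(1 − 0.73940) = 0.90341
Series ([0.99803] and [0.90341]): 0.99803 × 0.90341 = 0.902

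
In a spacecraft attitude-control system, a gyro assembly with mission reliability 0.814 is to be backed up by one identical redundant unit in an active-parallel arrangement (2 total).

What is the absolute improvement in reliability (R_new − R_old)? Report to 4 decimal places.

0.1514

R_before = 0.814
R_after = 1 − (1 − 0.814)^2 = 0.9654
ΔR = 0.9654 − 0.814 = 0.1514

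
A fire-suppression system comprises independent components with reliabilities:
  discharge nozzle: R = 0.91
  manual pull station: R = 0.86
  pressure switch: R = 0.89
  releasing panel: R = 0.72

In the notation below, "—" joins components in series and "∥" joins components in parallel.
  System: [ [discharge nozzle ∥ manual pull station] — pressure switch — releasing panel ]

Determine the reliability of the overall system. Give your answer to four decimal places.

0.6327

Parallel (discharge nozzle and manual pull station): 1 − (1 − 0.910000)(1 − 0.860000) = 0.987400
Series ([0.987400], pressure switch, and releasing panel): 0.987400 × 0.890000 × 0.720000 = 0.6327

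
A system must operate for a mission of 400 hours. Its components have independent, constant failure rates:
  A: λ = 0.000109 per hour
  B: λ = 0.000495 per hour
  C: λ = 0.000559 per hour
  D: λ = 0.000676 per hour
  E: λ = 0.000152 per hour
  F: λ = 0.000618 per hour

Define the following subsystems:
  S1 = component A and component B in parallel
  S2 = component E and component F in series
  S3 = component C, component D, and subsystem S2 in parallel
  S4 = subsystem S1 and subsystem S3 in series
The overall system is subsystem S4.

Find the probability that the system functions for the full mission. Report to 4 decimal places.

R(A) = exp(−0.000109 × 400) = 0.957337
R(B) = exp(−0.000495 × 400) = 0.820370
R(C) = exp(−0.000559 × 400) = 0.799635
R(D) = exp(−0.000676 × 400) = 0.763074
R(E) = exp(−0.000152 × 400) = 0.941011
R(F) = exp(−0.000618 × 400) = 0.780984
Parallel (A and B): 1 − (1 − 0.957337)(1 − 0.820370) = 0.992336
Series (E and F): 0.941011 × 0.780984 = 0.734915
Parallel (C, D, and [0.734915]): 1 − (1 − 0.799635)(1 − 0.763074)(1 − 0.734915) = 0.987416
Series ([0.992336] and [0.987416]): 0.992336 × 0.987416 = 0.9798

0.9798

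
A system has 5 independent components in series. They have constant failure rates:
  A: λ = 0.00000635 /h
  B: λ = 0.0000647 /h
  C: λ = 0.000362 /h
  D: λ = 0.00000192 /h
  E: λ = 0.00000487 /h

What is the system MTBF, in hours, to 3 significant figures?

2270

Series of exponential components: λ_sys = Σ λ_i
λ_sys = 0.00000635 + 0.0000647 + 0.000362 + 0.00000192 + 0.00000487 = 4.3984e-04 /h
MTBF = 1 / λ_sys = 2270 h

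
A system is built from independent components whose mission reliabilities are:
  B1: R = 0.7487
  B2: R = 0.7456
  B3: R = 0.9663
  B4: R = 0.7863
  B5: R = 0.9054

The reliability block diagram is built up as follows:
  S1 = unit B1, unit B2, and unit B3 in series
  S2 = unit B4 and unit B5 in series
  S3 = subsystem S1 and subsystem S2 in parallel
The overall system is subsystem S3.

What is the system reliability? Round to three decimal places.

Series (B1, B2, and B3): 0.74870 × 0.74560 × 0.96630 = 0.53942
Series (B4 and B5): 0.78630 × 0.90540 = 0.71192
Parallel ([0.53942] and [0.71192]): 1 − (1 − 0.53942)(1 − 0.71192) = 0.867

0.867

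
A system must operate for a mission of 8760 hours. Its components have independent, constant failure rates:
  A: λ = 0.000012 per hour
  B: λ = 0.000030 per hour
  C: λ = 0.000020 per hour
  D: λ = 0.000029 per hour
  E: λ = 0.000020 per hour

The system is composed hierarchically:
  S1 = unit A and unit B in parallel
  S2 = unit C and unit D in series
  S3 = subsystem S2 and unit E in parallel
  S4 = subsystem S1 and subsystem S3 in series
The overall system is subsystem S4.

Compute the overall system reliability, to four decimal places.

0.9221

R(A) = exp(−0.000012 × 8760) = 0.900216
R(B) = exp(−0.000030 × 8760) = 0.768896
R(C) = exp(−0.000020 × 8760) = 0.839289
R(D) = exp(−0.000029 × 8760) = 0.775661
R(E) = exp(−0.000020 × 8760) = 0.839289
Parallel (A and B): 1 − (1 − 0.900216)(1 − 0.768896) = 0.976940
Series (C and D): 0.839289 × 0.775661 = 0.651004
Parallel ([0.651004] and E): 1 − (1 − 0.651004)(1 − 0.839289) = 0.943913
Series ([0.976940] and [0.943913]): 0.976940 × 0.943913 = 0.9221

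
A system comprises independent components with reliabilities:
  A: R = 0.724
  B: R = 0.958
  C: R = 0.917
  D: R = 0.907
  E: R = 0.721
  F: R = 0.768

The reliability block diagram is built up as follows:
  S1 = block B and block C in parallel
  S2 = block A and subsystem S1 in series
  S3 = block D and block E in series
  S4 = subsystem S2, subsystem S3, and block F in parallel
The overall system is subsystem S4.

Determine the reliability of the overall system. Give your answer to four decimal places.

0.9776

Parallel (B and C): 1 − (1 − 0.958000)(1 − 0.917000) = 0.996514
Series (A and [0.996514]): 0.724000 × 0.996514 = 0.721476
Series (D and E): 0.907000 × 0.721000 = 0.653947
Parallel ([0.721476], [0.653947], and F): 1 − (1 − 0.721476)(1 − 0.653947)(1 − 0.768000) = 0.9776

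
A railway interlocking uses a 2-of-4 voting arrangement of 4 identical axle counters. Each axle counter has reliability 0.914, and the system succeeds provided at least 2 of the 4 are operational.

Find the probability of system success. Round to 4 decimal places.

0.9976

R = Σ_{i=2}^{4} C(4,i) p^i (1−p)^{4−i} with p = 0.914
C(4,2)·0.914^2·0.086^2 = 0.037072
C(4,3)·0.914^3·0.086^1 = 0.262662
C(4,4)·0.914^4·0.086^0 = 0.697886
Sum = 0.9976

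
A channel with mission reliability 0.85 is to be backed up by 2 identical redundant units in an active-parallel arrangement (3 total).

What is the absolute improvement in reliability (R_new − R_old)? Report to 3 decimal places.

R_before = 0.85
R_after = 1 − (1 − 0.85)^3 = 0.997
ΔR = 0.997 − 0.85 = 0.147

0.147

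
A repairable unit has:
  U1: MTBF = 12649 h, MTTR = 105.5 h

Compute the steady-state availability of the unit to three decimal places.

A(U1) = MTBF/(MTBF+MTTR) = 12649/(12649+105.5) = 0.992

0.992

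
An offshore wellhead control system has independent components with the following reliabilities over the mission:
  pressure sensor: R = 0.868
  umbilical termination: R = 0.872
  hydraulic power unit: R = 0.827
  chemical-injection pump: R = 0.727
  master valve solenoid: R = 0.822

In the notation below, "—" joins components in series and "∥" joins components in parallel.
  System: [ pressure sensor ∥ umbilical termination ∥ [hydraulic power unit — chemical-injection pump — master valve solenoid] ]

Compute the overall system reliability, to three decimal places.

Series (hydraulic power unit, chemical-injection pump, and master valve solenoid): 0.82700 × 0.72700 × 0.82200 = 0.49421
Parallel (pressure sensor, umbilical termination, and [0.49421]): 1 − (1 − 0.86800)(1 − 0.87200)(1 − 0.49421) = 0.991

0.991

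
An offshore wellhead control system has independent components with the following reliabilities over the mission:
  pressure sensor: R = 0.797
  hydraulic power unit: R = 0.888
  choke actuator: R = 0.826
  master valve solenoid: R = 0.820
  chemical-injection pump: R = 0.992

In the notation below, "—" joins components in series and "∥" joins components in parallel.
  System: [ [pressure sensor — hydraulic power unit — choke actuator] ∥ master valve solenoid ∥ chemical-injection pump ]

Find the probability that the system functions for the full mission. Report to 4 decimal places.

Series (pressure sensor, hydraulic power unit, and choke actuator): 0.797000 × 0.888000 × 0.826000 = 0.584590
Parallel ([0.584590], master valve solenoid, and chemical-injection pump): 1 − (1 − 0.584590)(1 − 0.820000)(1 − 0.992000) = 0.9994

0.9994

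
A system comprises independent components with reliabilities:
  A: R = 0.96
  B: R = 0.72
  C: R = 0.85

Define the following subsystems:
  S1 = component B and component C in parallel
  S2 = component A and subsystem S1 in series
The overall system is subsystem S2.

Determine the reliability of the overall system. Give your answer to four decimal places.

0.9197

Parallel (B and C): 1 − (1 − 0.720000)(1 − 0.850000) = 0.958000
Series (A and [0.958000]): 0.960000 × 0.958000 = 0.9197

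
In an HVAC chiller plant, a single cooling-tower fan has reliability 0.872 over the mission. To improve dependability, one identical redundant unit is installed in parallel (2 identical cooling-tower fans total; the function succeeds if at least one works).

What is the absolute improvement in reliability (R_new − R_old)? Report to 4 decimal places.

R_before = 0.872
R_after = 1 − (1 − 0.872)^2 = 0.9836
ΔR = 0.9836 − 0.872 = 0.1116

0.1116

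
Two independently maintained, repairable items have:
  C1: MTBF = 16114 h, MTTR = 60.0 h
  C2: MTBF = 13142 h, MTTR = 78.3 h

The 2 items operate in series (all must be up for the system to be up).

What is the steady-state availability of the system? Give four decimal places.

0.9904

A(C1) = MTBF/(MTBF+MTTR) = 16114/(16114+60.0) = 0.996290
A(C2) = MTBF/(MTBF+MTTR) = 13142/(13142+78.3) = 0.994077
Series availability: 0.996290 × 0.994077 = 0.9904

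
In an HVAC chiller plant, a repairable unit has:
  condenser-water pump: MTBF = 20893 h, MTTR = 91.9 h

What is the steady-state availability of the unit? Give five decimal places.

0.99562

A(condenser-water pump) = MTBF/(MTBF+MTTR) = 20893/(20893+91.9) = 0.99562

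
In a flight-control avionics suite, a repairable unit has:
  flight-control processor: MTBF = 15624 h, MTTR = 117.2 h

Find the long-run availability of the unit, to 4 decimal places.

A(flight-control processor) = MTBF/(MTBF+MTTR) = 15624/(15624+117.2) = 0.9926

0.9926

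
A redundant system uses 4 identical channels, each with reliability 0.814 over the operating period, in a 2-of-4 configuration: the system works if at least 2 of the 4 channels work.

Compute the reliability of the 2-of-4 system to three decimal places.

0.978

R = Σ_{i=2}^{4} C(4,i) p^i (1−p)^{4−i} with p = 0.814
C(4,2)·0.814^2·0.186^2 = 0.13754
C(4,3)·0.814^3·0.186^1 = 0.40128
C(4,4)·0.814^4·0.186^0 = 0.43903
Sum = 0.978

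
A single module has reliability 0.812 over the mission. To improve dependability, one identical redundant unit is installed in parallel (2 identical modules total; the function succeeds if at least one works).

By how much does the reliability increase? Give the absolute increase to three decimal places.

0.153

R_before = 0.812
R_after = 1 − (1 − 0.812)^2 = 0.965
ΔR = 0.965 − 0.812 = 0.153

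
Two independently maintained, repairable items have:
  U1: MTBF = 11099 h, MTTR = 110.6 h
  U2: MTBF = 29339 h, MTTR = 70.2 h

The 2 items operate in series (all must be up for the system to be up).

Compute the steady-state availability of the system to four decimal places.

A(U1) = MTBF/(MTBF+MTTR) = 11099/(11099+110.6) = 0.990133
A(U2) = MTBF/(MTBF+MTTR) = 29339/(29339+70.2) = 0.997613
Series availability: 0.990133 × 0.997613 = 0.9878

0.9878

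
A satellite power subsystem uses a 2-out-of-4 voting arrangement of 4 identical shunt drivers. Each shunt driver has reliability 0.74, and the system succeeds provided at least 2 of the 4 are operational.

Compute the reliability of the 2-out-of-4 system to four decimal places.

R = Σ_{i=2}^{4} C(4,i) p^i (1−p)^{4−i} with p = 0.74
C(4,2)·0.74^2·0.26^2 = 0.222107
C(4,3)·0.74^3·0.26^1 = 0.421433
C(4,4)·0.74^4·0.26^0 = 0.299866
Sum = 0.9434

0.9434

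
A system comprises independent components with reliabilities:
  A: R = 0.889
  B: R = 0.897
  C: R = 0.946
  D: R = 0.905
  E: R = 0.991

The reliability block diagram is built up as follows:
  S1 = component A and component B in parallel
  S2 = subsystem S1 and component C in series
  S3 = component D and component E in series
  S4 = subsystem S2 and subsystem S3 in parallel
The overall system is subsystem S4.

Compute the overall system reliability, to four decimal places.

0.9933

Parallel (A and B): 1 − (1 − 0.889000)(1 − 0.897000) = 0.988567
Series ([0.988567] and C): 0.988567 × 0.946000 = 0.935184
Series (D and E): 0.905000 × 0.991000 = 0.896855
Parallel ([0.935184] and [0.896855]): 1 − (1 − 0.935184)(1 − 0.896855) = 0.9933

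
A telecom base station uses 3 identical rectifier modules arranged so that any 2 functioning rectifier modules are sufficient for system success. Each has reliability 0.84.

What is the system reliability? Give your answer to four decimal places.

R = Σ_{i=2}^{3} C(3,i) p^i (1−p)^{3−i} with p = 0.84
C(3,2)·0.84^2·0.16^1 = 0.338688
C(3,3)·0.84^3·0.16^0 = 0.592704
Sum = 0.9314

0.9314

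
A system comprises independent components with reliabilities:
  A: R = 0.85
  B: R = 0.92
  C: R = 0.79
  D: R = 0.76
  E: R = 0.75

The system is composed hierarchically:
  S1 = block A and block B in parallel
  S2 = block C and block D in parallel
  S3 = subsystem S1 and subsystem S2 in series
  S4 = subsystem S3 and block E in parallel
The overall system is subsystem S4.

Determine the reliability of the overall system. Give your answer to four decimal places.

Parallel (A and B): 1 − (1 − 0.850000)(1 − 0.920000) = 0.988000
Parallel (C and D): 1 − (1 − 0.790000)(1 − 0.760000) = 0.949600
Series ([0.988000] and [0.949600]): 0.988000 × 0.949600 = 0.938205
Parallel ([0.938205] and E): 1 − (1 − 0.938205)(1 − 0.750000) = 0.9846

0.9846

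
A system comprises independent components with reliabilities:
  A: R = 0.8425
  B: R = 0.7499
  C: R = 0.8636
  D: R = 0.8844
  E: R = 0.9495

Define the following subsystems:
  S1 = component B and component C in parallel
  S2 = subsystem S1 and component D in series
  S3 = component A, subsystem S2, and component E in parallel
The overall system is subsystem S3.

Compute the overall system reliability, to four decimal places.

0.9988

Parallel (B and C): 1 − (1 − 0.749900)(1 − 0.863600) = 0.965886
Series ([0.965886] and D): 0.965886 × 0.884400 = 0.854230
Parallel (A, [0.854230], and E): 1 − (1 − 0.842500)(1 − 0.854230)(1 − 0.949500) = 0.9988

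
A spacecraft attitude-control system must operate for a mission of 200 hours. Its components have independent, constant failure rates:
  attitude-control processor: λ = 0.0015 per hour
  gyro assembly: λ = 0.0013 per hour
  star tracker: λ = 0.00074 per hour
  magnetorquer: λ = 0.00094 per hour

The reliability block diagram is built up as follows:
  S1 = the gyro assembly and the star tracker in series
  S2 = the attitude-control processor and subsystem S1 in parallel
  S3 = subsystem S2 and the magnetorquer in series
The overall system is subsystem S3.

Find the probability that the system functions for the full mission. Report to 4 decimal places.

0.7567

R(attitude-control processor) = exp(−0.0015 × 200) = 0.740818
R(gyro assembly) = exp(−0.0013 × 200) = 0.771052
R(star tracker) = exp(−0.00074 × 200) = 0.862431
R(magnetorquer) = exp(−0.00094 × 200) = 0.828615
Series (gyro assembly and star tracker): 0.771052 × 0.862431 = 0.664979
Parallel (attitude-control processor and [0.664979]): 1 − (1 − 0.740818)(1 − 0.664979) = 0.913169
Series ([0.913169] and magnetorquer): 0.913169 × 0.828615 = 0.7567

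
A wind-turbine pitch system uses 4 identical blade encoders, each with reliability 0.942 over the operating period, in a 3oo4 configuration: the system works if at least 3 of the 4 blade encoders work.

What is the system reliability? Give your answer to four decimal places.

0.9813

R = Σ_{i=3}^{4} C(4,i) p^i (1−p)^{4−i} with p = 0.942
C(4,3)·0.942^3·0.058^1 = 0.193928
C(4,4)·0.942^4·0.058^0 = 0.787415
Sum = 0.9813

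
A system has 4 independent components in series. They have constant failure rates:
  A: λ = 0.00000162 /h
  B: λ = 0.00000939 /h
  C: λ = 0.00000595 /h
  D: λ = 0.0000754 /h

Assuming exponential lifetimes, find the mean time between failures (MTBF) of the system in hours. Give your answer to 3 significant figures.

Series of exponential components: λ_sys = Σ λ_i
λ_sys = 0.00000162 + 0.00000939 + 0.00000595 + 0.0000754 = 9.2360e-05 /h
MTBF = 1 / λ_sys = 10800 h

10800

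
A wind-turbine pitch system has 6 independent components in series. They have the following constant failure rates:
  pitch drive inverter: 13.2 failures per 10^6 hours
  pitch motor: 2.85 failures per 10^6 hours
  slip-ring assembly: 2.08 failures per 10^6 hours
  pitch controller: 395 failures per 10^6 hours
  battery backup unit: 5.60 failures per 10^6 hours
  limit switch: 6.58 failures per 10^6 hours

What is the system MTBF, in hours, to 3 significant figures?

Series of exponential components: λ_sys = Σ λ_i
λ_sys = 0.0000132 + 0.00000285 + 0.00000208 + 0.000395 + 0.00000560 + 0.00000658 = 4.2531e-04 /h
MTBF = 1 / λ_sys = 2350 h

2350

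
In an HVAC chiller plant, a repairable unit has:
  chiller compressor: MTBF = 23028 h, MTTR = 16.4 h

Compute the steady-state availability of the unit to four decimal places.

A(chiller compressor) = MTBF/(MTBF+MTTR) = 23028/(23028+16.4) = 0.9993

0.9993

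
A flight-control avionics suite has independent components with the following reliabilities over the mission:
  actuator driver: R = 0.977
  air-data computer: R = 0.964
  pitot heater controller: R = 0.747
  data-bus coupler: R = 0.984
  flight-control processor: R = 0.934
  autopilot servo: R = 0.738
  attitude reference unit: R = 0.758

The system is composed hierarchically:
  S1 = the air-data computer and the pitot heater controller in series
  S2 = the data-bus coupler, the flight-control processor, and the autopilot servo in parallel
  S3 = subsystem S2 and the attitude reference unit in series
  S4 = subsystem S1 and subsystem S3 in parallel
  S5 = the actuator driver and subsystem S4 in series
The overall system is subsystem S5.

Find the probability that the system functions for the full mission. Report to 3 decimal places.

Series (air-data computer and pitot heater controller): 0.96400 × 0.74700 = 0.72011
Parallel (data-bus coupler, flight-control processor, and autopilot servo): 1 − (1 − 0.98400)(1 − 0.93400)(1 − 0.73800) = 0.99972
Series ([0.99972] and attitude reference unit): 0.99972 × 0.75800 = 0.75779
Parallel ([0.72011] and [0.75779]): 1 − (1 − 0.72011)(1 − 0.75779) = 0.93221
Series (actuator driver and [0.93221]): 0.97700 × 0.93221 = 0.911

0.911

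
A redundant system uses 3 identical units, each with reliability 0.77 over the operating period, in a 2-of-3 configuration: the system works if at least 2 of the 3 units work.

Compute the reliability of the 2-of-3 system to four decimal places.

R = Σ_{i=2}^{3} C(3,i) p^i (1−p)^{3−i} with p = 0.77
C(3,2)·0.77^2·0.23^1 = 0.409101
C(3,3)·0.77^3·0.23^0 = 0.456533
Sum = 0.8656

0.8656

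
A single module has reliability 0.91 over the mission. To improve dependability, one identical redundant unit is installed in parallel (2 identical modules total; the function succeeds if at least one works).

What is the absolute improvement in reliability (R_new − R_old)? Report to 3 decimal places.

R_before = 0.91
R_after = 1 − (1 − 0.91)^2 = 0.992
ΔR = 0.992 − 0.91 = 0.082

0.082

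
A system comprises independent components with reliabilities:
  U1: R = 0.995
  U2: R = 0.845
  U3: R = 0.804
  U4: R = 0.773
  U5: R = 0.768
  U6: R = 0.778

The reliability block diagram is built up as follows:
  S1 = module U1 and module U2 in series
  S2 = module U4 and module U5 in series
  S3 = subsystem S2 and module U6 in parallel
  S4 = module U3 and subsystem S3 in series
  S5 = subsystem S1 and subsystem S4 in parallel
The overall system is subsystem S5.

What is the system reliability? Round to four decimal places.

0.9572

Series (U1 and U2): 0.995000 × 0.845000 = 0.840775
Series (U4 and U5): 0.773000 × 0.768000 = 0.593664
Parallel ([0.593664] and U6): 1 − (1 − 0.593664)(1 − 0.778000) = 0.909793
Series (U3 and [0.909793]): 0.804000 × 0.909793 = 0.731474
Parallel ([0.840775] and [0.731474]): 1 − (1 − 0.840775)(1 − 0.731474) = 0.9572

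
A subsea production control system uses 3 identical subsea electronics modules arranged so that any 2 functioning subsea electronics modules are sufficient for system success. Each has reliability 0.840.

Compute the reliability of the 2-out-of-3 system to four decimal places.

R = Σ_{i=2}^{3} C(3,i) p^i (1−p)^{3−i} with p = 0.840
C(3,2)·0.840^2·0.160^1 = 0.338688
C(3,3)·0.840^3·0.160^0 = 0.592704
Sum = 0.9314

0.9314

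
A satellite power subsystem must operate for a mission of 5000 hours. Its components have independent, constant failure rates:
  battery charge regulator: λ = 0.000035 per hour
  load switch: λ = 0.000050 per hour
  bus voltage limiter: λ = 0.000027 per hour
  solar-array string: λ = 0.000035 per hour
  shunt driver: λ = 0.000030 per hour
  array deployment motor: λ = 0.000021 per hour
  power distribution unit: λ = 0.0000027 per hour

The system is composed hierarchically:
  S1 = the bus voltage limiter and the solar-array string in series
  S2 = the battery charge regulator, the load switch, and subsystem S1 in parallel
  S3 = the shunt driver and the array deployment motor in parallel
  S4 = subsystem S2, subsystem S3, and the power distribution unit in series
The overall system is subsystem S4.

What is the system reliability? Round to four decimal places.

0.9637

R(battery charge regulator) = exp(−0.000035 × 5000) = 0.839457
R(load switch) = exp(−0.000050 × 5000) = 0.778801
R(bus voltage limiter) = exp(−0.000027 × 5000) = 0.873716
R(solar-array string) = exp(−0.000035 × 5000) = 0.839457
R(shunt driver) = exp(−0.000030 × 5000) = 0.860708
R(array deployment motor) = exp(−0.000021 × 5000) = 0.900325
R(power distribution unit) = exp(−0.0000027 × 5000) = 0.986591
Series (bus voltage limiter and solar-array string): 0.873716 × 0.839457 = 0.733447
Parallel (battery charge regulator, load switch, and [0.733447]): 1 − (1 − 0.839457)(1 − 0.778801)(1 − 0.733447) = 0.990534
Parallel (shunt driver and array deployment motor): 1 − (1 − 0.860708)(1 − 0.900325) = 0.986116
Series ([0.990534], [0.986116], and power distribution unit): 0.990534 × 0.986116 × 0.986591 = 0.9637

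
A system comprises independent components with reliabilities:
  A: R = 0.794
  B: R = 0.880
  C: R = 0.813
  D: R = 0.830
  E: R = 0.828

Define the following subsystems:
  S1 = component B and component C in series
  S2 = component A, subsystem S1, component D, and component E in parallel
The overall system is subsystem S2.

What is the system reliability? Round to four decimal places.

Series (B and C): 0.880000 × 0.813000 = 0.715440
Parallel (A, [0.715440], D, and E): 1 − (1 − 0.794000)(1 − 0.715440)(1 − 0.830000)(1 − 0.828000) = 0.9983

0.9983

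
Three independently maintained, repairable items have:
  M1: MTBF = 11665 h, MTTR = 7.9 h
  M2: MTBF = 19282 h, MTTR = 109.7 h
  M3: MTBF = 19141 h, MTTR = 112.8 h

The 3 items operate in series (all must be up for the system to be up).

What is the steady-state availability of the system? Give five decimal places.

0.98785

A(M1) = MTBF/(MTBF+MTTR) = 11665/(11665+7.9) = 0.999323
A(M2) = MTBF/(MTBF+MTTR) = 19282/(19282+109.7) = 0.994343
A(M3) = MTBF/(MTBF+MTTR) = 19141/(19141+112.8) = 0.994141
Series availability: 0.999323 × 0.994343 × 0.994141 = 0.98785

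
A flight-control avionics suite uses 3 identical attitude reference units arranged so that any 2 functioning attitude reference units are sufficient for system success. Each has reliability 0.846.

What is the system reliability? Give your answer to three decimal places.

R = Σ_{i=2}^{3} C(3,i) p^i (1−p)^{3−i} with p = 0.846
C(3,2)·0.846^2·0.154^1 = 0.33066
C(3,3)·0.846^3·0.154^0 = 0.60550
Sum = 0.936

0.936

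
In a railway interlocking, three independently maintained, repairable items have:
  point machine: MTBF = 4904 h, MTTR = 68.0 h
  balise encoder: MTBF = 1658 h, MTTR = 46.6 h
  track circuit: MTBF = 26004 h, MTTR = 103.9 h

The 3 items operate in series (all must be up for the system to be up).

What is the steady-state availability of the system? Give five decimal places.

0.95554

A(point machine) = MTBF/(MTBF+MTTR) = 4904/(4904+68.0) = 0.986323
A(balise encoder) = MTBF/(MTBF+MTTR) = 1658/(1658+46.6) = 0.972662
A(track circuit) = MTBF/(MTBF+MTTR) = 26004/(26004+103.9) = 0.996020
Series availability: 0.986323 × 0.972662 × 0.996020 = 0.95554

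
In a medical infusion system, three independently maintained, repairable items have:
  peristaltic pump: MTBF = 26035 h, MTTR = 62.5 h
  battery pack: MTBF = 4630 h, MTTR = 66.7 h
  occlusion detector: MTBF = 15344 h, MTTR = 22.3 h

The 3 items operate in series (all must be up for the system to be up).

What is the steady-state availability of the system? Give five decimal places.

A(peristaltic pump) = MTBF/(MTBF+MTTR) = 26035/(26035+62.5) = 0.997605
A(battery pack) = MTBF/(MTBF+MTTR) = 4630/(4630+66.7) = 0.985799
A(occlusion detector) = MTBF/(MTBF+MTTR) = 15344/(15344+22.3) = 0.998549
Series availability: 0.997605 × 0.985799 × 0.998549 = 0.98201

0.98201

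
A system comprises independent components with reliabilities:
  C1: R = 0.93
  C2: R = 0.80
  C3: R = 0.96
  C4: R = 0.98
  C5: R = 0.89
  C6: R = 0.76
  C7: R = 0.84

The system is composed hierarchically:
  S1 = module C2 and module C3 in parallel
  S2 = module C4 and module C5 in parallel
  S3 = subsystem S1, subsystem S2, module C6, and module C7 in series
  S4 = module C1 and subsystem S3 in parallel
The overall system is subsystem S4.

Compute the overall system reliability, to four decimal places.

0.9742

Parallel (C2 and C3): 1 − (1 − 0.800000)(1 − 0.960000) = 0.992000
Parallel (C4 and C5): 1 − (1 − 0.980000)(1 − 0.890000) = 0.997800
Series ([0.992000], [0.997800], C6, and C7): 0.992000 × 0.997800 × 0.760000 × 0.840000 = 0.631900
Parallel (C1 and [0.631900]): 1 − (1 − 0.930000)(1 − 0.631900) = 0.9742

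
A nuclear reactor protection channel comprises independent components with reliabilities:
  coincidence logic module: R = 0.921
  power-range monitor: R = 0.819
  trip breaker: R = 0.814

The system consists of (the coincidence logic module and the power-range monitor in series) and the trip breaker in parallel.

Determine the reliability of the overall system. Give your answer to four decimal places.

Series (coincidence logic module and power-range monitor): 0.921000 × 0.819000 = 0.754299
Parallel ([0.754299] and trip breaker): 1 − (1 − 0.754299)(1 − 0.814000) = 0.9543

0.9543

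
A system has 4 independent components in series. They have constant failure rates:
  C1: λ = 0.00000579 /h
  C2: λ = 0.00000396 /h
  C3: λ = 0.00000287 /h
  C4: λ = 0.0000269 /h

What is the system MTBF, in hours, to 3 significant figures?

Series of exponential components: λ_sys = Σ λ_i
λ_sys = 0.00000579 + 0.00000396 + 0.00000287 + 0.0000269 = 3.9520e-05 /h
MTBF = 1 / λ_sys = 25300 h

25300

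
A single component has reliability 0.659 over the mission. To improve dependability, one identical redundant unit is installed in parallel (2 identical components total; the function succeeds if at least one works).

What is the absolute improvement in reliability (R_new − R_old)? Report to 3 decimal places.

0.225

R_before = 0.659
R_after = 1 − (1 − 0.659)^2 = 0.884
ΔR = 0.884 − 0.659 = 0.225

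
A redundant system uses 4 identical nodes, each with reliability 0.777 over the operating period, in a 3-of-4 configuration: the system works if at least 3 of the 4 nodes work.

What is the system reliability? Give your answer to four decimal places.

R = Σ_{i=3}^{4} C(4,i) p^i (1−p)^{4−i} with p = 0.777
C(4,3)·0.777^3·0.223^1 = 0.418435
C(4,4)·0.777^4·0.223^0 = 0.364489
Sum = 0.7829

0.7829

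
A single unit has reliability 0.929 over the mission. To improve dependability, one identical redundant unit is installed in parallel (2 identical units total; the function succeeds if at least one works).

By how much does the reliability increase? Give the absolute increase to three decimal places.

R_before = 0.929
R_after = 1 − (1 − 0.929)^2 = 0.995
ΔR = 0.995 − 0.929 = 0.066

0.066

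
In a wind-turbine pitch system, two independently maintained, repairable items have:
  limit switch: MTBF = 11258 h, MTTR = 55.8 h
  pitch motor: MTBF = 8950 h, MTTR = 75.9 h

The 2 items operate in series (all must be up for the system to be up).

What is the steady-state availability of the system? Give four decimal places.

A(limit switch) = MTBF/(MTBF+MTTR) = 11258/(11258+55.8) = 0.995068
A(pitch motor) = MTBF/(MTBF+MTTR) = 8950/(8950+75.9) = 0.991591
Series availability: 0.995068 × 0.991591 = 0.9867

0.9867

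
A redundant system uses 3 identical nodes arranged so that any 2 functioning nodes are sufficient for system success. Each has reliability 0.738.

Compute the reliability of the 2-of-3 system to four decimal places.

0.8300

R = Σ_{i=2}^{3} C(3,i) p^i (1−p)^{3−i} with p = 0.738
C(3,2)·0.738^2·0.262^1 = 0.428090
C(3,3)·0.738^3·0.262^0 = 0.401947
Sum = 0.8300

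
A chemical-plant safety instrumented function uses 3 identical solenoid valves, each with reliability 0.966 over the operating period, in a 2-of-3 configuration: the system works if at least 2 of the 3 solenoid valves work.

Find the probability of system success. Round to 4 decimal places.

0.9966

R = Σ_{i=2}^{3} C(3,i) p^i (1−p)^{3−i} with p = 0.966
C(3,2)·0.966^2·0.034^1 = 0.095182
C(3,3)·0.966^3·0.034^0 = 0.901429
Sum = 0.9966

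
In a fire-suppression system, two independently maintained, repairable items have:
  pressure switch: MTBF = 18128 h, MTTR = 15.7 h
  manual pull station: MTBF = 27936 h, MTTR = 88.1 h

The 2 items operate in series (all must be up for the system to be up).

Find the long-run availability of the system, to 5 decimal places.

0.99599

A(pressure switch) = MTBF/(MTBF+MTTR) = 18128/(18128+15.7) = 0.999135
A(manual pull station) = MTBF/(MTBF+MTTR) = 27936/(27936+88.1) = 0.996856
Series availability: 0.999135 × 0.996856 = 0.99599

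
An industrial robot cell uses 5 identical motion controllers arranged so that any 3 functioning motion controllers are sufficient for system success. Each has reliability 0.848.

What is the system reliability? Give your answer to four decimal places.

R = Σ_{i=3}^{5} C(5,i) p^i (1−p)^{5−i} with p = 0.848
C(5,3)·0.848^3·0.152^2 = 0.140888
C(5,4)·0.848^4·0.152^1 = 0.393004
C(5,5)·0.848^5·0.152^0 = 0.438510
Sum = 0.9724

0.9724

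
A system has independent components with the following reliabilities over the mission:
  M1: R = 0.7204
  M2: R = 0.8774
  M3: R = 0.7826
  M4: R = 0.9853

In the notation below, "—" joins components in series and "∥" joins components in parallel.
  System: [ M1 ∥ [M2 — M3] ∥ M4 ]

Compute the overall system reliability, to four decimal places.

Series (M2 and M3): 0.877400 × 0.782600 = 0.686653
Parallel (M1, [0.686653], and M4): 1 − (1 − 0.720400)(1 − 0.686653)(1 − 0.985300) = 0.9987

0.9987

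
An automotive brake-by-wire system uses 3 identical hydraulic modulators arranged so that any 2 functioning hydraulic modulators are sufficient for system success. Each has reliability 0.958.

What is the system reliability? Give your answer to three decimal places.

0.995

R = Σ_{i=2}^{3} C(3,i) p^i (1−p)^{3−i} with p = 0.958
C(3,2)·0.958^2·0.042^1 = 0.11564
C(3,3)·0.958^3·0.042^0 = 0.87922
Sum = 0.995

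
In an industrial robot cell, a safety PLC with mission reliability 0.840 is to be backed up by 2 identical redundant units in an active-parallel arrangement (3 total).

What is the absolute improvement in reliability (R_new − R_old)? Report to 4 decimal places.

R_before = 0.840
R_after = 1 − (1 − 0.840)^3 = 0.9959
ΔR = 0.9959 − 0.840 = 0.1559

0.1559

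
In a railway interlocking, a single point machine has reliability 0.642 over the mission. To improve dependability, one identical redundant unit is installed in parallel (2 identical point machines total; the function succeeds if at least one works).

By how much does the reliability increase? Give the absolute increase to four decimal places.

0.2298

R_before = 0.642
R_after = 1 − (1 − 0.642)^2 = 0.8718
ΔR = 0.8718 − 0.642 = 0.2298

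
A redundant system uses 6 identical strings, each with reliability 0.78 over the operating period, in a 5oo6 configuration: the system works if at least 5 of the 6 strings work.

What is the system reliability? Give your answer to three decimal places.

R = Σ_{i=5}^{6} C(6,i) p^i (1−p)^{6−i} with p = 0.78
C(6,5)·0.78^5·0.22^1 = 0.38111
C(6,6)·0.78^6·0.22^0 = 0.22520
Sum = 0.606

0.606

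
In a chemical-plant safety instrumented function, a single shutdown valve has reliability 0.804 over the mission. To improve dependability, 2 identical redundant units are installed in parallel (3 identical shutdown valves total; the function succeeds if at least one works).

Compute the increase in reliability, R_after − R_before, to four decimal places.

R_before = 0.804
R_after = 1 − (1 − 0.804)^3 = 0.9925
ΔR = 0.9925 − 0.804 = 0.1885

0.1885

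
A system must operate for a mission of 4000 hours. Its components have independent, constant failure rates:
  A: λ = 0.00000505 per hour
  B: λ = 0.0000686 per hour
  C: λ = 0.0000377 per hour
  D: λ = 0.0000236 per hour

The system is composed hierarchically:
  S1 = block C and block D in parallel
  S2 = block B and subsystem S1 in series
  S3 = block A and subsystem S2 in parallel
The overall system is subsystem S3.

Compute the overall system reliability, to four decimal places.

0.9950

R(A) = exp(−0.00000505 × 4000) = 0.980003
R(B) = exp(−0.0000686 × 4000) = 0.760028
R(C) = exp(−0.0000377 × 4000) = 0.860020
R(D) = exp(−0.0000236 × 4000) = 0.909919
Parallel (C and D): 1 − (1 − 0.860020)(1 − 0.909919) = 0.987390
Series (B and [0.987390]): 0.760028 × 0.987390 = 0.750444
Parallel (A and [0.750444]): 1 − (1 − 0.980003)(1 − 0.750444) = 0.9950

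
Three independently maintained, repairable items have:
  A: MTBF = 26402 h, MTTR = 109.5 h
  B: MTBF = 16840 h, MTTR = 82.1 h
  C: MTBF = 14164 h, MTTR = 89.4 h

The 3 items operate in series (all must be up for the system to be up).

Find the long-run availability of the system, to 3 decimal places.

A(A) = MTBF/(MTBF+MTTR) = 26402/(26402+109.5) = 0.995870
A(B) = MTBF/(MTBF+MTTR) = 16840/(16840+82.1) = 0.995148
A(C) = MTBF/(MTBF+MTTR) = 14164/(14164+89.4) = 0.993728
Series availability: 0.995870 × 0.995148 × 0.993728 = 0.985

0.985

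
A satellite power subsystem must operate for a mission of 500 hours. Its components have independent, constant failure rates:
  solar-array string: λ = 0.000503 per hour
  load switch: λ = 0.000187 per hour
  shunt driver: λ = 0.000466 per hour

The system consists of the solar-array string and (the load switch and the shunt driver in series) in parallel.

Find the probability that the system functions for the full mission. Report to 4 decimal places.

0.9381

R(solar-array string) = exp(−0.000503 × 500) = 0.777633
R(load switch) = exp(−0.000187 × 500) = 0.910738
R(shunt driver) = exp(−0.000466 × 500) = 0.792154
Series (load switch and shunt driver): 0.910738 × 0.792154 = 0.721445
Parallel (solar-array string and [0.721445]): 1 − (1 − 0.777633)(1 − 0.721445) = 0.9381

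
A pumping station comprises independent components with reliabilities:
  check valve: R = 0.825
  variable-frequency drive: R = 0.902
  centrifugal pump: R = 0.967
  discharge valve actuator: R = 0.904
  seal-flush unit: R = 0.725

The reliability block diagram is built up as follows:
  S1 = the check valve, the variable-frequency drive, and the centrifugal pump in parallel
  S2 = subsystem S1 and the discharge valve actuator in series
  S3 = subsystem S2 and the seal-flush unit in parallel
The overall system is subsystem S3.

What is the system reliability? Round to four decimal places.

Parallel (check valve, variable-frequency drive, and centrifugal pump): 1 − (1 − 0.825000)(1 − 0.902000)(1 − 0.967000) = 0.999434
Series ([0.999434] and discharge valve actuator): 0.999434 × 0.904000 = 0.903488
Parallel ([0.903488] and seal-flush unit): 1 − (1 − 0.903488)(1 − 0.725000) = 0.9735

0.9735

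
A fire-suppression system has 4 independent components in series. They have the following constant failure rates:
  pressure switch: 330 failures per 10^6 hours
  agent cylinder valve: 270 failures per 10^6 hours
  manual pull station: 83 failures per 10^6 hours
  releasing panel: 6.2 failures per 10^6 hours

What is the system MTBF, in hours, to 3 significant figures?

Series of exponential components: λ_sys = Σ λ_i
λ_sys = 0.00033 + 0.00027 + 0.000083 + 0.0000062 = 6.8920e-04 /h
MTBF = 1 / λ_sys = 1450 h

1450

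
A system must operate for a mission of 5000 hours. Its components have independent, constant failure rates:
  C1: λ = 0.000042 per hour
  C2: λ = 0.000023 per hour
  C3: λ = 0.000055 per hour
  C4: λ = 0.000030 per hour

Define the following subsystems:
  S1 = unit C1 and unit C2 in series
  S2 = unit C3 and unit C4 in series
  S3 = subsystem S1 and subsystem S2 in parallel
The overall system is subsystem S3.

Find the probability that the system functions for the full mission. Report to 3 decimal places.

0.904

R(C1) = exp(−0.000042 × 5000) = 0.81058
R(C2) = exp(−0.000023 × 5000) = 0.89137
R(C3) = exp(−0.000055 × 5000) = 0.75957
R(C4) = exp(−0.000030 × 5000) = 0.86071
Series (C1 and C2): 0.81058 × 0.89137 = 0.72253
Series (C3 and C4): 0.75957 × 0.86071 = 0.65377
Parallel ([0.72253] and [0.65377]): 1 − (1 − 0.72253)(1 − 0.65377) = 0.904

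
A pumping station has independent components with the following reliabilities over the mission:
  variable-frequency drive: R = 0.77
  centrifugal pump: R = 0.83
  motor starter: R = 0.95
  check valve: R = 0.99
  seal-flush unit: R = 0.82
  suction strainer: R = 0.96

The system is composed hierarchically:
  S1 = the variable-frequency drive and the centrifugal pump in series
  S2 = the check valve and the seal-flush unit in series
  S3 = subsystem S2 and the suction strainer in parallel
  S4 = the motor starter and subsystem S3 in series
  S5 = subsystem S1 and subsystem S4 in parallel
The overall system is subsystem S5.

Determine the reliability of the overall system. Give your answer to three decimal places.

Series (variable-frequency drive and centrifugal pump): 0.77000 × 0.83000 = 0.63910
Series (check valve and seal-flush unit): 0.99000 × 0.82000 = 0.81180
Parallel ([0.81180] and suction strainer): 1 − (1 − 0.81180)(1 − 0.96000) = 0.99247
Series (motor starter and [0.99247]): 0.95000 × 0.99247 = 0.94285
Parallel ([0.63910] and [0.94285]): 1 − (1 − 0.63910)(1 − 0.94285) = 0.979

0.979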